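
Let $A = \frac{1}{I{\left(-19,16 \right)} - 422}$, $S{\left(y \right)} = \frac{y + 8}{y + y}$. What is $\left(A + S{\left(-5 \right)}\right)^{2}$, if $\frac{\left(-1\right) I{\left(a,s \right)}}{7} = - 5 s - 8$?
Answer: $\frac{20449}{235225} \approx 0.086934$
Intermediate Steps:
$I{\left(a,s \right)} = 56 + 35 s$ ($I{\left(a,s \right)} = - 7 \left(- 5 s - 8\right) = - 7 \left(-8 - 5 s\right) = 56 + 35 s$)
$S{\left(y \right)} = \frac{8 + y}{2 y}$
$A = \frac{1}{194}$ ($A = \frac{1}{\left(56 + 35 \cdot 16\right) - 422} = \frac{1}{\left(56 + 560\right) - 422} = \frac{1}{616 - 422} = \frac{1}{194} \approx 0.0051546$)
$\left(A + S{\left(-5 \right)}\right)^{2} = \left(\frac{1}{194} + \frac{8 - 5}{2 \left(-5\right)}\right)^{2} = \left(\frac{1}{194} + \frac{1}{2} \left(- \frac{1}{5}\right) 3\right)^{2} = \left(\frac{1}{194} - \frac{3}{10}\right)^{2} = \left(- \frac{143}{485}\right)^{2} = \frac{20449}{235225}$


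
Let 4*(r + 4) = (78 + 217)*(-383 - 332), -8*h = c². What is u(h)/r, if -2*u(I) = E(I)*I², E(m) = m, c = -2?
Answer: -1/843764 ≈ -1.1852e-6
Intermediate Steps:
h = -½ (h = -⅛*(-2)² = -⅛*4 = -½ ≈ -0.50000)
u(I) = -I³/2 (u(I) = -I*I²/2 = -I³/2)
r = -210941/4 (r = -4 + ((78 + 217)*(-383 - 332))/4 = -4 + (295*(-715))/4 = -4 + (¼)*(-210925) = -4 - 210925/4 = -210941/4 ≈ -52735.)
u(h)/r = (-(-½)³/2)/(-210941/4) = -½*(-⅛)*(-4/210941) = (1/16)*(-4/210941) = -1/843764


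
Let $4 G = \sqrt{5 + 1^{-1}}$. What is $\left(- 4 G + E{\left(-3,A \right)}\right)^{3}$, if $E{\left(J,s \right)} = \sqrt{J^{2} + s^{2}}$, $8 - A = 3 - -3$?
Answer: $\left(\sqrt{13} - \sqrt{6}\right)^{3} \approx 1.5451$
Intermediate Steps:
$G = \frac{\sqrt{6}}{4}$ ($G = \frac{\sqrt{5 + 1^{-1}}}{4} = \frac{\sqrt{5 + 1}}{4} = \frac{\sqrt{6}}{4} \approx 0.61237$)
$A = 2$ ($A = 8 - \left(3 - -3\right) = 8 - \left(3 + 3\right) = 8 - 6 = 2$)
$\left(- 4 G + E{\left(-3,A \right)}\right)^{3} = \left(- 4 \frac{\sqrt{6}}{4} + \sqrt{\left(-3\right)^{2} + 2^{2}}\right)^{3} = \left(- \sqrt{6} + \sqrt{9 + 4}\right)^{3} = \left(- \sqrt{6} + \sqrt{13}\right)^{3} = \left(\sqrt{13} - \sqrt{6}\right)^{3}$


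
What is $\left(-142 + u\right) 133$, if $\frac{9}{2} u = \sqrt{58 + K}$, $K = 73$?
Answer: $-18886 + \frac{266 \sqrt{131}}{9} \approx -18548.0$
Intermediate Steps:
$u = \frac{2 \sqrt{131}}{9}$ ($u = \frac{2 \sqrt{58 + 73}}{9} = \frac{2 \sqrt{131}}{9} \approx 2.5434$)
$\left(-142 + u\right) 133 = \left(-142 + \frac{2 \sqrt{131}}{9}\right) 133 = -18886 + \frac{266 \sqrt{131}}{9}$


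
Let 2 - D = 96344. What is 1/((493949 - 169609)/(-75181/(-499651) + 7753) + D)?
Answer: -968467346/93263566846997 ≈ -1.0384e-5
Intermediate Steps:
D = -96342 (D = 2 - 1*96344 = 2 - 96344 = -96342)
1/((493949 - 169609)/(-75181/(-499651) + 7753) + D) = 1/((493949 - 169609)/(-75181/(-499651) + 7753) - 96342) = 1/(324340/(-75181*(-1/499651) + 7753) - 96342) = 1/(324340/(75181/499651 + 7753) - 96342) = 1/(324340/(3873869384/499651) - 96342) = 1/(324340*(499651/3873869384) - 96342) = 1/(40514201335/968467346 - 96342) = 1/(-93263566846997/968467346) = -968467346/93263566846997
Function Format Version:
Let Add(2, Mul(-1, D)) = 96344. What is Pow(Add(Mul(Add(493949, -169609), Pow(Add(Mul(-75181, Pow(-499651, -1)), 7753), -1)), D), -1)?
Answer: Rational(-968467346, 93263566846997) ≈ -1.0384e-5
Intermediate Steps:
D = -96342 (D = Add(2, Mul(-1, 96344)) = Add(2, -96344) = -96342)
Pow(Add(Mul(Add(493949, -169609), Pow(Add(Mul(-75181, Pow(-499651, -1)), 7753), -1)), D), -1) = Pow(Add(Mul(Add(493949, -169609), Pow(Add(Mul(-75181, Pow(-499651, -1)), 7753), -1)), -96342), -1) = Pow(Add(Mul(324340, Pow(Add(Mul(-75181, Rational(-1, 499651)), 7753), -1)), -96342), -1) = Pow(Add(Mul(324340, Pow(Add(Rational(75181, 499651), 7753), -1)), -96342), -1) = Pow(Add(Mul(324340, Pow(Rational(3873869384, 499651), -1)), -96342), -1) = Pow(Add(Mul(324340, Rational(499651, 3873869384)), -96342), -1) = Pow(Add(Rational(40514201335, 968467346), -96342), -1) = Pow(Rational(-93263566846997, 968467346), -1) = Rational(-968467346, 93263566846997)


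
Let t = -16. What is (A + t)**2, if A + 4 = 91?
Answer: 5041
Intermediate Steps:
A = 87 (A = -4 + 91 = 87)
(A + t)**2 = (87 - 16)**2 = 71**2 = 5041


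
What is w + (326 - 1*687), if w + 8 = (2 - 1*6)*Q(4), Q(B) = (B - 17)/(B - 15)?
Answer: -4111/11 ≈ -373.73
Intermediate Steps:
Q(B) = (-17 + B)/(-15 + B)
w = -140/11 (w = -8 + (2 - 1*6)*((-17 + 4)/(-15 + 4)) = -8 + (2 - 6)*(-13/(-11)) = -8 - (-4)*(-13)/11 = -8 - 4*13/11 = -8 - 52/11 = -140/11 ≈ -12.727)
w + (326 - 1*687) = -140/11 + (326 - 1*687) = -140/11 + (326 - 687) = -140/11 - 361 = -4111/11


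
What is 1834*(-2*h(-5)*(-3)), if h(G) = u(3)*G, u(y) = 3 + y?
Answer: -330120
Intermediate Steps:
h(G) = 6*G (h(G) = (3 + 3)*G = 6*G)
1834*(-2*h(-5)*(-3)) = 1834*(-12*(-5)*(-3)) = 1834*(-2*(-30)*(-3)) = 1834*(60*(-3)) = 1834*(-180) = -330120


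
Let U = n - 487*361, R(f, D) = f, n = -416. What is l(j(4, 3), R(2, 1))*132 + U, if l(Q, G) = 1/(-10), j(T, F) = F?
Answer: -881181/5 ≈ -1.7624e+5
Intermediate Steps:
l(Q, G) = -⅒
U = -176223 (U = -416 - 487*361 = -416 - 175807 = -176223)
l(j(4, 3), R(2, 1))*132 + U = -⅒*132 - 176223 = -66/5 - 176223 = -881181/5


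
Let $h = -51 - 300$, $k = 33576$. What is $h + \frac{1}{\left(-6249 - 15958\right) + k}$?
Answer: $- \frac{3990518}{11369} \approx -351.0$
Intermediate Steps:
$h = -351$ ($h = -51 - 300 = -351$)
$h + \frac{1}{\left(-6249 - 15958\right) + k} = -351 + \frac{1}{\left(-6249 - 15958\right) + 33576} = -351 + \frac{1}{-22207 + 33576} = -351 + \frac{1}{11369} = - \frac{3990518}{11369}$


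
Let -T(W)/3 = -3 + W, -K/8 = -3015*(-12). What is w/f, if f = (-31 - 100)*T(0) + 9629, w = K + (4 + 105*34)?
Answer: -142933/4225 ≈ -33.830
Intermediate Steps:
K = -289440 (K = -(-24120)*(-12) = -8*36180 = -289440)
T(W) = 9 - 3*W (T(W) = -3*(-3 + W) = 9 - 3*W)
w = -285866 (w = -289440 + (4 + 105*34) = -289440 + (4 + 3570) = -289440 + 3574 = -285866)
f = 8450 (f = (-31 - 100)*(9 - 3*0) + 9629 = -131*(9 + 0) + 9629 = -131*9 + 9629 = -1179 + 9629 = 8450)
w/f = -285866/8450 = -285866*1/8450 = -142933/4225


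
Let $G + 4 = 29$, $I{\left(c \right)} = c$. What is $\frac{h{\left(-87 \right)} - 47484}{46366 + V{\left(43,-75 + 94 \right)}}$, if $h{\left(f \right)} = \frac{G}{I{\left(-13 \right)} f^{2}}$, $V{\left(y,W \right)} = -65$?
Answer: $- \frac{4672283173}{4555879497} \approx -1.0256$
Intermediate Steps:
$G = 25$ ($G = -4 + 29 = 25$)
$h{\left(f \right)} = - \frac{25}{13 f^{2}}$ ($h{\left(f \right)} = \frac{25}{\left(-13\right) f^{2}} = 25 \left(- \frac{1}{13 f^{2}}\right) = - \frac{25}{13 f^{2}}$)
$\frac{h{\left(-87 \right)} - 47484}{46366 + V{\left(43,-75 + 94 \right)}} = \frac{- \frac{25}{13 \cdot 7569} - 47484}{46366 - 65} = \frac{\left(- \frac{25}{13}\right) \frac{1}{7569} - 47484}{46301} = \left(- \frac{25}{98397} - 47484\right) \frac{1}{46301} = \left(- \frac{4672283173}{98397}\right) \frac{1}{46301} = - \frac{4672283173}{4555879497}$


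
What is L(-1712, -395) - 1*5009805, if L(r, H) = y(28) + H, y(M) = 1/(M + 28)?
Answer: -280571199/56 ≈ -5.0102e+6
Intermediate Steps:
y(M) = 1/(28 + M)
L(r, H) = 1/56 + H (L(r, H) = 1/(28 + 28) + H = 1/56 + H)
L(-1712, -395) - 1*5009805 = (1/56 - 395) - 1*5009805 = -22119/56 - 5009805 = -280571199/56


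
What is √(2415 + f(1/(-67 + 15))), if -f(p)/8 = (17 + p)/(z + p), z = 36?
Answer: √8440831271/1871 ≈ 49.104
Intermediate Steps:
f(p) = -8*(17 + p)/(36 + p)
√(2415 + f(1/(-67 + 15))) = √(2415 + 8*(-17 - 1/(-67 + 15))/(36 + 1/(-67 + 15))) = √(2415 + 8*(-17 - 1/(-52))/(36 + 1/(-52))) = √(2415 + 8*(-17 - 1*(-1/52))/(36 - 1/52)) = √(2415 + 8*(-17 + 1/52)/(1871/52)) = √(2415 + 8*(52/1871)*(-883/52)) = √(2415 - 7064/1871) = √(4511401/1871) = √8440831271/1871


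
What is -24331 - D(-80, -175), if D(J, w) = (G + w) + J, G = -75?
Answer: -24001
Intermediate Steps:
D(J, w) = -75 + J + w (D(J, w) = (-75 + w) + J = -75 + J + w)
-24331 - D(-80, -175) = -24331 - (-75 - 80 - 175) = -24331 - 1*(-330) = -24331 + 330 = -24001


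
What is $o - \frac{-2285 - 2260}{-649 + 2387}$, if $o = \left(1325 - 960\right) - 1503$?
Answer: $- \frac{1973299}{1738} \approx -1135.4$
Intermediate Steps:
$o = -1138$ ($o = 365 - 1503 = -1138$)
$o - \frac{-2285 - 2260}{-649 + 2387} = -1138 - \frac{-2285 - 2260}{-649 + 2387} = -1138 - - \frac{4545}{1738} = -1138 + \frac{4545}{1738} = - \frac{1973299}{1738}$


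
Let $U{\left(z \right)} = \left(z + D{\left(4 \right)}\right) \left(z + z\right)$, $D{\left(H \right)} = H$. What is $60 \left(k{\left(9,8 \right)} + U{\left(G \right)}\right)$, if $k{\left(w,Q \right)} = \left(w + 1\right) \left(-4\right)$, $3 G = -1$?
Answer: $- \frac{7640}{3} \approx -2546.7$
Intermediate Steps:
$G = - \frac{1}{3}$ ($G = \frac{1}{3} \left(-1\right) = - \frac{1}{3} \approx -0.33333$)
$k{\left(w,Q \right)} = -4 - 4 w$ ($k{\left(w,Q \right)} = \left(1 + w\right) \left(-4\right) = -4 - 4 w$)
$U{\left(z \right)} = 2 z \left(4 + z\right)$ ($U{\left(z \right)} = \left(z + 4\right) \left(z + z\right) = \left(4 + z\right) 2 z = 2 z \left(4 + z\right)$)
$60 \left(k{\left(9,8 \right)} + U{\left(G \right)}\right) = 60 \left(\left(-4 - 36\right) + 2 \left(- \frac{1}{3}\right) \left(4 - \frac{1}{3}\right)\right) = 60 \left(\left(-4 - 36\right) + 2 \left(- \frac{1}{3}\right) \frac{11}{3}\right) = 60 \left(-40 - \frac{22}{9}\right) = 60 \left(- \frac{382}{9}\right) = - \frac{7640}{3}$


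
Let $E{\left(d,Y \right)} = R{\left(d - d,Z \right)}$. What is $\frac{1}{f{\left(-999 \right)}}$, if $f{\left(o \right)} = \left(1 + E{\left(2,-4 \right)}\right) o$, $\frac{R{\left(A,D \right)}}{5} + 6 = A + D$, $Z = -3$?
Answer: $\frac{1}{43956} \approx 2.275 \cdot 10^{-5}$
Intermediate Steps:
$R{\left(A,D \right)} = -30 + 5 A + 5 D$ ($R{\left(A,D \right)} = -30 + 5 \left(A + D\right) = -30 + \left(5 A + 5 D\right) = -30 + 5 A + 5 D$)
$E{\left(d,Y \right)} = -45$ ($E{\left(d,Y \right)} = -30 + 5 \left(d - d\right) + 5 \left(-3\right) = -30 + 5 \cdot 0 - 15 = -30 + 0 - 15 = -45$)
$f{\left(o \right)} = - 44 o$ ($f{\left(o \right)} = \left(1 - 45\right) o = - 44 o$)
$\frac{1}{f{\left(-999 \right)}} = \frac{1}{\left(-44\right) \left(-999\right)} = \frac{1}{43956}$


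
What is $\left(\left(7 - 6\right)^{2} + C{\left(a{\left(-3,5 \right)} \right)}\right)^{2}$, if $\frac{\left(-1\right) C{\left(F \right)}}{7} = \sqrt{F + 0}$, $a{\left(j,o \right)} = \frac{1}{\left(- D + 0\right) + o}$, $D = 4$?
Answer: $36$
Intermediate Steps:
$a{\left(j,o \right)} = \frac{1}{-4 + o}$ ($a{\left(j,o \right)} = \frac{1}{\left(\left(-1\right) 4 + 0\right) + o} = \frac{1}{\left(-4 + 0\right) + o} = \frac{1}{-4 + o}$)
$C{\left(F \right)} = - 7 \sqrt{F}$ ($C{\left(F \right)} = - 7 \sqrt{F + 0} = - 7 \sqrt{F}$)
$\left(\left(7 - 6\right)^{2} + C{\left(a{\left(-3,5 \right)} \right)}\right)^{2} = \left(\left(7 - 6\right)^{2} - 7 \sqrt{\frac{1}{-4 + 5}}\right)^{2} = \left(1^{2} - 7 \sqrt{1^{-1}}\right)^{2} = \left(1 - 7 \sqrt{1}\right)^{2} = \left(1 - 7\right)^{2} = \left(-6\right)^{2} = 36$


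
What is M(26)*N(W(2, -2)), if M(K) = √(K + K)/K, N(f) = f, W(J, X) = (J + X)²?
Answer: 0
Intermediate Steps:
M(K) = √2/√K (M(K) = √(2*K)/K = (√2*√K)/K = √2/√K)
M(26)*N(W(2, -2)) = (√2/√26)*(2 - 2)² = (√2*(√26/26))*0² = (√13/13)*0 = 0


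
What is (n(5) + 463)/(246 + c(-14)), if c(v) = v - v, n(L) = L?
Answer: 78/41 ≈ 1.9024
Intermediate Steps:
c(v) = 0
(n(5) + 463)/(246 + c(-14)) = (5 + 463)/(246 + 0) = 468/246 = 468*(1/246) = 78/41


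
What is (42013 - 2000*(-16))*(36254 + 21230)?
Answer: 4254563292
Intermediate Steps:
(42013 - 2000*(-16))*(36254 + 21230) = (42013 + 32000)*57484 = 74013*57484 = 4254563292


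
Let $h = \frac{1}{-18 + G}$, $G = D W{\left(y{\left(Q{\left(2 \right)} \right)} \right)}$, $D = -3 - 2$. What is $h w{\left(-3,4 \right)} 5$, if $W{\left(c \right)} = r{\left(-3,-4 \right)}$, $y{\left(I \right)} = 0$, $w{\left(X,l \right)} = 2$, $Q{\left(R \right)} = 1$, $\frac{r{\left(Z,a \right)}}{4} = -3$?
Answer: $\frac{5}{21} \approx 0.2381$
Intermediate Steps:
$r{\left(Z,a \right)} = -12$ ($r{\left(Z,a \right)} = 4 \left(-3\right) = -12$)
$W{\left(c \right)} = -12$
$D = -5$ ($D = -3 - 2 = -5$)
$G = 60$ ($G = \left(-5\right) \left(-12\right) = 60$)
$h = \frac{1}{42}$ ($h = \frac{1}{-18 + 60} = \frac{1}{42} \approx 0.02381$)
$h w{\left(-3,4 \right)} 5 = \frac{1}{42} \cdot 2 \cdot 5 = \frac{1}{21} \cdot 5 = \frac{5}{21}$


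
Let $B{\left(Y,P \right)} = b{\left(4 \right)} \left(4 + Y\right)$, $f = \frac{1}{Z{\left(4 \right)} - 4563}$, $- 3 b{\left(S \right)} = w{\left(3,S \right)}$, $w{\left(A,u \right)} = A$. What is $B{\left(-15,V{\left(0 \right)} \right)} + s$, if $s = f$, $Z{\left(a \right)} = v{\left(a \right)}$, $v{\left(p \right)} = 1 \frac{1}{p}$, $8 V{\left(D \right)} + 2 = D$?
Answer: $\frac{200757}{18251} \approx 11.0$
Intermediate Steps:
$V{\left(D \right)} = - \frac{1}{4} + \frac{D}{8}$
$v{\left(p \right)} = \frac{1}{p}$
$Z{\left(a \right)} = \frac{1}{a}$
$b{\left(S \right)} = -1$ ($b{\left(S \right)} = \left(- \frac{1}{3}\right) 3 = -1$)
$f = - \frac{4}{18251}$ ($f = \frac{1}{\frac{1}{4} - 4563} = \frac{1}{- \frac{18251}{4}} = - \frac{4}{18251} \approx -0.00021917$)
$B{\left(Y,P \right)} = -4 - Y$ ($B{\left(Y,P \right)} = - (4 + Y) = -4 - Y$)
$s = - \frac{4}{18251} \approx -0.00021917$
$B{\left(-15,V{\left(0 \right)} \right)} + s = \left(-4 - -15\right) - \frac{4}{18251} = \left(-4 + 15\right) - \frac{4}{18251} = 11 - \frac{4}{18251} = \frac{200757}{18251}$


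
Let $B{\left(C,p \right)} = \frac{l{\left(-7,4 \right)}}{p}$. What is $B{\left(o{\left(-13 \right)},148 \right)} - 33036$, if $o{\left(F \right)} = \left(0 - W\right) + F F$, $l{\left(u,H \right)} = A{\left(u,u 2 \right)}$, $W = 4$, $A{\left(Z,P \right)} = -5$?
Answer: $- \frac{4889333}{148} \approx -33036.0$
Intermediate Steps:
$l{\left(u,H \right)} = -5$
$o{\left(F \right)} = -4 + F^{2}$ ($o{\left(F \right)} = \left(0 - 4\right) + F F = \left(0 - 4\right) + F^{2} = -4 + F^{2}$)
$B{\left(C,p \right)} = - \frac{5}{p}$
$B{\left(o{\left(-13 \right)},148 \right)} - 33036 = - \frac{5}{148} - 33036 = - \frac{4889333}{148}$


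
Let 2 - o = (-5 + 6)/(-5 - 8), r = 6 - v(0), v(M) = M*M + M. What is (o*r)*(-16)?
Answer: -2592/13 ≈ -199.38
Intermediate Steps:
v(M) = M + M² (v(M) = M² + M = M + M²)
r = 6 (r = 6 - 0*(1 + 0) = 6 - 0 = 6 - 1*0 = 6 + 0 = 6)
o = 27/13 (o = 2 - (-5 + 6)/(-5 - 8) = 2 - 1/(-13) = 2 - (-1)/13 = 2 - 1*(-1/13) = 2 + 1/13 = 27/13 ≈ 2.0769)
(o*r)*(-16) = ((27/13)*6)*(-16) = (162/13)*(-16) = -2592/13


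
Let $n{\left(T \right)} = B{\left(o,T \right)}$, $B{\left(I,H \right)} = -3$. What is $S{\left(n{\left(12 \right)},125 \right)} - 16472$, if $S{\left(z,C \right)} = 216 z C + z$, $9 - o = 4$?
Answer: $-97475$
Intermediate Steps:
$o = 5$ ($o = 9 - 4 = 5$)
$n{\left(T \right)} = -3$
$S{\left(z,C \right)} = z + 216 C z$ ($S{\left(z,C \right)} = 216 C z + z = z + 216 C z$)
$S{\left(n{\left(12 \right)},125 \right)} - 16472 = - 3 \left(1 + 216 \cdot 125\right) - 16472 = - 3 \left(1 + 27000\right) - 16472 = \left(-3\right) 27001 - 16472 = -81003 - 16472 = -97475$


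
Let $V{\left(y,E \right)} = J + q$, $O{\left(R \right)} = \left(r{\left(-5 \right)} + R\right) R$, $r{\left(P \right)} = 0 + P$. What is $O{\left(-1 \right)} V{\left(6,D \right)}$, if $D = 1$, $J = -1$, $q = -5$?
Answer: $-36$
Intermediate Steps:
$r{\left(P \right)} = P$
$O{\left(R \right)} = R \left(-5 + R\right)$ ($O{\left(R \right)} = \left(-5 + R\right) R = R \left(-5 + R\right)$)
$V{\left(y,E \right)} = -6$ ($V{\left(y,E \right)} = -1 - 5 = -6$)
$O{\left(-1 \right)} V{\left(6,D \right)} = - (-5 - 1) \left(-6\right) = \left(-1\right) \left(-6\right) \left(-6\right) = 6 \left(-6\right) = -36$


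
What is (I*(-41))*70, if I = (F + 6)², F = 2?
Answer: -183680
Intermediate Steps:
I = 64 (I = (2 + 6)² = 8² = 64)
(I*(-41))*70 = (64*(-41))*70 = -2624*70 = -183680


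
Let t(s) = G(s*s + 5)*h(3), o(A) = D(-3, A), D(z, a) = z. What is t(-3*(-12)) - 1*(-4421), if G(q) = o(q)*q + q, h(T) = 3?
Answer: -3385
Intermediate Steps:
o(A) = -3
G(q) = -2*q (G(q) = -3*q + q = -2*q)
t(s) = -30 - 6*s² (t(s) = -2*(s*s + 5)*3 = -2*(s² + 5)*3 = -2*(5 + s²)*3 = (-10 - 2*s²)*3 = -30 - 6*s²)
t(-3*(-12)) - 1*(-4421) = (-30 - 6*(-3*(-12))²) - 1*(-4421) = (-30 - 6*36²) + 4421 = (-30 - 6*1296) + 4421 = (-30 - 7776) + 4421 = -7806 + 4421 = -3385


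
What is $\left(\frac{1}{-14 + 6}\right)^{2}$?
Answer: $\frac{1}{64} \approx 0.015625$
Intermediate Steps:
$\left(\frac{1}{-14 + 6}\right)^{2} = \left(\frac{1}{-8}\right)^{2} = \left(- \frac{1}{8}\right)^{2} = \frac{1}{64}$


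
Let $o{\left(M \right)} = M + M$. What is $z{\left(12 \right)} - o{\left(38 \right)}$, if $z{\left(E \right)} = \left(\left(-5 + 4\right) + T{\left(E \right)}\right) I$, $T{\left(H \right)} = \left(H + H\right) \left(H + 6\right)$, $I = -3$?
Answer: $-1369$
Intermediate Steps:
$o{\left(M \right)} = 2 M$
$T{\left(H \right)} = 2 H \left(6 + H\right)$
$z{\left(E \right)} = 3 - 6 E \left(6 + E\right)$ ($z{\left(E \right)} = \left(\left(-5 + 4\right) + 2 E \left(6 + E\right)\right) \left(-3\right) = \left(-1 + 2 E \left(6 + E\right)\right) \left(-3\right) = 3 - 6 E \left(6 + E\right)$)
$z{\left(12 \right)} - o{\left(38 \right)} = \left(3 - 72 \left(6 + 12\right)\right) - 2 \cdot 38 = \left(3 - 72 \cdot 18\right) - 76 = \left(3 - 1296\right) - 76 = -1293 - 76 = -1369$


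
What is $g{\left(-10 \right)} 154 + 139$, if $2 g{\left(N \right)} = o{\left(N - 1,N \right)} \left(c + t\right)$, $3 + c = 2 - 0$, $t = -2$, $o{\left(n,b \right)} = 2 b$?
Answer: $4759$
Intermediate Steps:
$c = -1$ ($c = -3 + \left(2 - 0\right) = -3 + \left(2 + 0\right) = -3 + 2 = -1$)
$g{\left(N \right)} = - 3 N$ ($g{\left(N \right)} = \frac{2 N \left(-1 - 2\right)}{2} = \frac{2 N \left(-3\right)}{2} = \frac{\left(-6\right) N}{2} = - 3 N$)
$g{\left(-10 \right)} 154 + 139 = \left(-3\right) \left(-10\right) 154 + 139 = 30 \cdot 154 + 139 = 4620 + 139 = 4759$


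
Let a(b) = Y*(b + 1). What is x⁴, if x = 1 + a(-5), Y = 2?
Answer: 2401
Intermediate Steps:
a(b) = 2 + 2*b (a(b) = 2*(b + 1) = 2*(1 + b) = 2 + 2*b)
x = -7 (x = 1 + (2 + 2*(-5)) = 1 + (2 - 10) = 1 - 8 = -7)
x⁴ = (-7)⁴ = 2401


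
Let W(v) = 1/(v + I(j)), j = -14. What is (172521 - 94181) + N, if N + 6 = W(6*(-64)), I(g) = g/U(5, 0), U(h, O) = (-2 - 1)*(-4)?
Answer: 181029868/2311 ≈ 78334.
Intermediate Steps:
U(h, O) = 12 (U(h, O) = -3*(-4) = 12)
I(g) = g/12
W(v) = 1/(-7/6 + v) (W(v) = 1/(v + (1/12)*(-14)) = 1/(v - 7/6) = 1/(-7/6 + v))
N = -13872/2311 (N = -6 + 6/(-7 + 6*(6*(-64))) = -6 + 6/(-7 + 6*(-384)) = -6 + 6/(-7 - 2304) = -6 + 6/(-2311) = -6 + 6*(-1/2311) = -6 - 6/2311 = -13872/2311 ≈ -6.0026)
(172521 - 94181) + N = (172521 - 94181) - 13872/2311 = 78340 - 13872/2311 = 181029868/2311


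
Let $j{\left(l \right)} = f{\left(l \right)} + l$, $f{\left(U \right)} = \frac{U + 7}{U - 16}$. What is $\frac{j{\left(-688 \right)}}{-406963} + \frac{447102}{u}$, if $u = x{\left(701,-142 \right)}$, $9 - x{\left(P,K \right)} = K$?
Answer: $\frac{128095668777425}{43261794752} \approx 2960.9$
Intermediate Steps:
$x{\left(P,K \right)} = 9 - K$
$u = 151$ ($u = 9 - -142 = 9 + 142 = 151$)
$f{\left(U \right)} = \frac{7 + U}{-16 + U}$
$j{\left(l \right)} = l + \frac{7 + l}{-16 + l}$ ($j{\left(l \right)} = \frac{7 + l}{-16 + l} + l = l + \frac{7 + l}{-16 + l}$)
$\frac{j{\left(-688 \right)}}{-406963} + \frac{447102}{u} = \frac{\frac{1}{-16 - 688} \left(7 - 688 - 688 \left(-16 - 688\right)\right)}{-406963} + \frac{447102}{151} = \frac{7 - 688 - -484352}{-704} \left(- \frac{1}{406963}\right) + 447102 \cdot \frac{1}{151} = - \frac{7 - 688 + 484352}{704} \left(- \frac{1}{406963}\right) + \frac{447102}{151} = \left(- \frac{1}{704}\right) 483671 \left(- \frac{1}{406963}\right) + \frac{447102}{151} = \left(- \frac{483671}{704}\right) \left(- \frac{1}{406963}\right) + \frac{447102}{151} = \frac{483671}{286501952} + \frac{447102}{151} = \frac{128095668777425}{43261794752}$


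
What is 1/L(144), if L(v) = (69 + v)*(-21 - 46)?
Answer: -1/14271 ≈ -7.0072e-5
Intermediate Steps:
L(v) = -4623 - 67*v (L(v) = (69 + v)*(-67) = -4623 - 67*v)
1/L(144) = 1/(-4623 - 67*144) = 1/(-4623 - 9648) = 1/(-14271) = -1/14271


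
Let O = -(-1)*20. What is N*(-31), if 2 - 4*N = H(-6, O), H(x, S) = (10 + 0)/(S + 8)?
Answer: -713/56 ≈ -12.732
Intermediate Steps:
O = 20 (O = -1*(-20) = 20)
H(x, S) = 10/(8 + S)
N = 23/56 (N = ½ - 5/(2*(8 + 20)) = ½ - 5/(2*28) = ½ - ¼*5/14 = ½ - 5/56 = 23/56 ≈ 0.41071)
N*(-31) = (23/56)*(-31) = -713/56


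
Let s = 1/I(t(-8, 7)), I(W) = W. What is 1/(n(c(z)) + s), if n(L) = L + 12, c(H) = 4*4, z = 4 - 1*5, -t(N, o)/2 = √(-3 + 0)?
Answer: 336/9409 - 2*I*√3/9409 ≈ 0.035711 - 0.00036817*I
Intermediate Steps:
t(N, o) = -2*I*√3 (t(N, o) = -2*√(-3 + 0) = -2*I*√3)
z = -1 (z = 4 - 5 = -1)
c(H) = 16
n(L) = 12 + L
s = I*√3/6 (s = 1/(-2*I*√3) = I*√3/6 ≈ 0.28868*I)
1/(n(c(z)) + s) = 1/((12 + 16) + I*√3/6) = 1/(28 + I*√3/6)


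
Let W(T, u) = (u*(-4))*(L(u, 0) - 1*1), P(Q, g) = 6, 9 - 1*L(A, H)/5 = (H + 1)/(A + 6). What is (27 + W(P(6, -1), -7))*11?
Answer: 15389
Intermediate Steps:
L(A, H) = 45 - 5*(1 + H)/(6 + A) (L(A, H) = 45 - 5*(H + 1)/(A + 6) = 45 - 5*(1 + H)/(6 + A))
W(T, u) = -4*u*(-1 + 5*(53 + 9*u)/(6 + u)) (W(T, u) = (u*(-4))*(5*(53 - 1*0 + 9*u)/(6 + u) - 1*1) = (-4*u)*(5*(53 + 0 + 9*u)/(6 + u) - 1) = (-4*u)*(5*(53 + 9*u)/(6 + u) - 1) = (-4*u)*(-1 + 5*(53 + 9*u)/(6 + u)) = -4*u*(-1 + 5*(53 + 9*u)/(6 + u)))
(27 + W(P(6, -1), -7))*11 = (27 + 4*(-7)*(-259 - 44*(-7))/(6 - 7))*11 = (27 + 4*(-7)*(-259 + 308)/(-1))*11 = (27 + 4*(-7)*(-1)*49)*11 = (27 + 1372)*11 = 1399*11 = 15389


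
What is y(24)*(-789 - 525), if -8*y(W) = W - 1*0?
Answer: 3942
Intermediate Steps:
y(W) = -W/8 (y(W) = -(W - 1*0)/8 = -(W + 0)/8 = -W/8)
y(24)*(-789 - 525) = (-1/8*24)*(-789 - 525) = -3*(-1314) = 3942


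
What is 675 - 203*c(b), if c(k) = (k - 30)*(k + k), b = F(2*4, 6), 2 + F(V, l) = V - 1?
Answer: 51425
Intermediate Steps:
F(V, l) = -3 + V (F(V, l) = -2 + (V - 1) = -2 + (-1 + V) = -3 + V)
b = 5 (b = -3 + 2*4 = -3 + 8 = 5)
c(k) = 2*k*(-30 + k) (c(k) = (-30 + k)*(2*k) = 2*k*(-30 + k))
675 - 203*c(b) = 675 - 406*5*(-30 + 5) = 675 - 406*5*(-25) = 675 - 203*(-250) = 675 + 50750 = 51425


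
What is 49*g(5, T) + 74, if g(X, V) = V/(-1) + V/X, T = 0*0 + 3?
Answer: -218/5 ≈ -43.600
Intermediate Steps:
T = 3 (T = 0 + 3 = 3)
g(X, V) = -V + V/X (g(X, V) = V*(-1) + V/X = -V + V/X)
49*g(5, T) + 74 = 49*(-1*3 + 3/5) + 74 = 49*(-3 + 3*(⅕)) + 74 = 49*(-3 + ⅗) + 74 = 49*(-12/5) + 74 = -588/5 + 74 = -218/5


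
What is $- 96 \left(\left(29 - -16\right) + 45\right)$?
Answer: $-8640$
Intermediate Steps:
$- 96 \left(\left(29 - -16\right) + 45\right) = - 96 \left(\left(29 + 16\right) + 45\right) = - 96 \left(45 + 45\right) = \left(-96\right) 90 = -8640$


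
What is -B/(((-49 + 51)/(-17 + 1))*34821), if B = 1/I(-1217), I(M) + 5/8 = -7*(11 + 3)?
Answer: -64/27473769 ≈ -2.3295e-6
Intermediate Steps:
I(M) = -789/8 (I(M) = -5/8 - 7*(11 + 3) = -5/8 - 7*14 = -5/8 - 98 = -789/8)
B = -8/789 (B = 1/(-789/8) = -8/789 ≈ -0.010139)
-B/(((-49 + 51)/(-17 + 1))*34821) = -(-8)/(789*(((-49 + 51)/(-17 + 1))*34821)) = -(-8)/(789*((2/(-16))*34821)) = -(-8)/(789*((2*(-1/16))*34821)) = -(-8)/(789*((-⅛*34821))) = -(-8)/(789*(-34821/8)) = -(-8)*(-8)/(789*34821) = -1*64/27473769 = -64/27473769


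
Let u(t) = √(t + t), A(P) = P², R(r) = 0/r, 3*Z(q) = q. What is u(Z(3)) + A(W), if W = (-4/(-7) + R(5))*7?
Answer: 16 + √2 ≈ 17.414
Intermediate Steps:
Z(q) = q/3
R(r) = 0
W = 4 (W = (-4/(-7) + 0)*7 = (-4*(-⅐) + 0)*7 = (4/7 + 0)*7 = (4/7)*7 = 4)
u(t) = √2*√t (u(t) = √(2*t) = √2*√t)
u(Z(3)) + A(W) = √2*√((⅓)*3) + 4² = √2*√1 + 16 = √2*1 + 16 = √2 + 16 = 16 + √2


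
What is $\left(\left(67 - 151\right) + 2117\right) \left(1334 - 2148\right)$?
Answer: $-1654862$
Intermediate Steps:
$\left(\left(67 - 151\right) + 2117\right) \left(1334 - 2148\right) = \left(\left(67 - 151\right) + 2117\right) \left(-814\right) = \left(-84 + 2117\right) \left(-814\right) = 2033 \left(-814\right) = -1654862$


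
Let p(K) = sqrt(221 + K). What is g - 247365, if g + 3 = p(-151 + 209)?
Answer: -247368 + 3*sqrt(31) ≈ -2.4735e+5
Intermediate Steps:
g = -3 + 3*sqrt(31) (g = -3 + sqrt(221 + (-151 + 209)) = -3 + sqrt(221 + 58) = -3 + sqrt(279) = -3 + 3*sqrt(31) ≈ 13.703)
g - 247365 = (-3 + 3*sqrt(31)) - 247365 = -247368 + 3*sqrt(31)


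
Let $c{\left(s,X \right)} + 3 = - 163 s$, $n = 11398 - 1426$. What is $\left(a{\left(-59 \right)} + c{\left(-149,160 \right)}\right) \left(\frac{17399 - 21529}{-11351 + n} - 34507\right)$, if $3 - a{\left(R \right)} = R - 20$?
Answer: $- \frac{165622743774}{197} \approx -8.4072 \cdot 10^{8}$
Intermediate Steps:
$n = 9972$ ($n = 11398 - 1426 = 9972$)
$c{\left(s,X \right)} = -3 - 163 s$
$a{\left(R \right)} = 23 - R$ ($a{\left(R \right)} = 3 - \left(R - 20\right) = 3 - \left(-20 + R\right) = 23 - R$)
$\left(a{\left(-59 \right)} + c{\left(-149,160 \right)}\right) \left(\frac{17399 - 21529}{-11351 + n} - 34507\right) = \left(\left(23 - -59\right) - -24284\right) \left(\frac{17399 - 21529}{-11351 + 9972} - 34507\right) = \left(\left(23 + 59\right) + \left(-3 + 24287\right)\right) \left(- \frac{4130}{-1379} - 34507\right) = \left(82 + 24284\right) \left(\left(-4130\right) \left(- \frac{1}{1379}\right) - 34507\right) = 24366 \left(\frac{590}{197} - 34507\right) = 24366 \left(- \frac{6797289}{197}\right) = - \frac{165622743774}{197}$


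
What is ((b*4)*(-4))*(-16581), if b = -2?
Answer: -530592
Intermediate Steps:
((b*4)*(-4))*(-16581) = (-2*4*(-4))*(-16581) = -8*(-4)*(-16581) = 32*(-16581) = -530592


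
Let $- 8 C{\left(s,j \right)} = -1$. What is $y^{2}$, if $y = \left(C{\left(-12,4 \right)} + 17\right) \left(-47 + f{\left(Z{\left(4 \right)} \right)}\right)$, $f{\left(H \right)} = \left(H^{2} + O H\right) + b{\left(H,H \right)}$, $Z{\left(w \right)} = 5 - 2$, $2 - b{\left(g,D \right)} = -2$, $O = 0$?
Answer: $\frac{5424241}{16} \approx 3.3902 \cdot 10^{5}$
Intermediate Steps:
$b{\left(g,D \right)} = 4$ ($b{\left(g,D \right)} = 2 - -2 = 2 + 2 = 4$)
$Z{\left(w \right)} = 3$ ($Z{\left(w \right)} = 5 - 2 = 3$)
$C{\left(s,j \right)} = \frac{1}{8}$ ($C{\left(s,j \right)} = \left(- \frac{1}{8}\right) \left(-1\right) = \frac{1}{8}$)
$f{\left(H \right)} = 4 + H^{2}$ ($f{\left(H \right)} = \left(H^{2} + 0 H\right) + 4 = \left(H^{2} + 0\right) + 4 = H^{2} + 4 = 4 + H^{2}$)
$y = - \frac{2329}{4}$ ($y = \left(\frac{1}{8} + 17\right) \left(-47 + \left(4 + 3^{2}\right)\right) = \frac{137 \left(-47 + \left(4 + 9\right)\right)}{8} = \frac{137 \left(-47 + 13\right)}{8} = \frac{137}{8} \left(-34\right) = - \frac{2329}{4} \approx -582.25$)
$y^{2} = \left(- \frac{2329}{4}\right)^{2} = \frac{5424241}{16}$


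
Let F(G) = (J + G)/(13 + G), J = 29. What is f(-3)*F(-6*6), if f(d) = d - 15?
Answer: -126/23 ≈ -5.4783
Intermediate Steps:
f(d) = -15 + d
F(G) = (29 + G)/(13 + G)
f(-3)*F(-6*6) = (-15 - 3)*((29 - 6*6)/(13 - 6*6)) = -18*(29 - 36)/(13 - 36) = -18*(-7)/(-23) = -(-18)*(-7)/23 = -18*7/23 = -126/23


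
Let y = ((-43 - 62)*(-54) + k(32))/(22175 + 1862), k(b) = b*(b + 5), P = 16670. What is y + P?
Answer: 400703644/24037 ≈ 16670.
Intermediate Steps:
k(b) = b*(5 + b)
y = 6854/24037 (y = ((-43 - 62)*(-54) + 32*(5 + 32))/(22175 + 1862) = (-105*(-54) + 32*37)/24037 = (5670 + 1184)*(1/24037) = 6854*(1/24037) = 6854/24037 ≈ 0.28514)
y + P = 6854/24037 + 16670 = 400703644/24037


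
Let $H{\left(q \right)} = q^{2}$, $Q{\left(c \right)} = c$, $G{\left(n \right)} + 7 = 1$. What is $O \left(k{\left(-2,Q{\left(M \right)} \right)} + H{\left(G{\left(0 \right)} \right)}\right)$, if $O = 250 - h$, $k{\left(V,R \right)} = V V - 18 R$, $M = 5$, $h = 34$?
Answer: $-10800$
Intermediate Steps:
$G{\left(n \right)} = -6$ ($G{\left(n \right)} = -7 + 1 = -6$)
$k{\left(V,R \right)} = V^{2} - 18 R$
$O = 216$ ($O = 250 - 34 = 216$)
$O \left(k{\left(-2,Q{\left(M \right)} \right)} + H{\left(G{\left(0 \right)} \right)}\right) = 216 \left(\left(\left(-2\right)^{2} - 90\right) + \left(-6\right)^{2}\right) = 216 \left(\left(4 - 90\right) + 36\right) = 216 \left(-86 + 36\right) = 216 \left(-50\right) = -10800$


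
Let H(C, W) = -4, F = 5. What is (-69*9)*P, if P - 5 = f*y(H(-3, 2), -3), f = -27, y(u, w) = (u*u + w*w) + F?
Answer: 499905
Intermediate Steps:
y(u, w) = 5 + u**2 + w**2 (y(u, w) = (u*u + w*w) + 5 = (u**2 + w**2) + 5 = 5 + u**2 + w**2)
P = -805 (P = 5 - 27*(5 + (-4)**2 + (-3)**2) = 5 - 27*(5 + 16 + 9) = 5 - 27*30 = 5 - 810 = -805)
(-69*9)*P = -69*9*(-805) = -621*(-805) = 499905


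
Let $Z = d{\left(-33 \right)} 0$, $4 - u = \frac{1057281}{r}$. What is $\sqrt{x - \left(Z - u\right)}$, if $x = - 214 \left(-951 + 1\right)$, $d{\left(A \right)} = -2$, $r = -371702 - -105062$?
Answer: $\frac{\sqrt{100378916365585}}{22220} \approx 450.9$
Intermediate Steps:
$r = -266640$ ($r = -371702 + 105062 = -266640$)
$u = \frac{707947}{88880}$ ($u = 4 - \frac{1057281}{-266640} = 4 - 1057281 \left(- \frac{1}{266640}\right) = 4 - - \frac{352427}{88880} = 4 + \frac{352427}{88880} = \frac{707947}{88880} \approx 7.9652$)
$Z = 0$ ($Z = \left(-2\right) 0 = 0$)
$x = 203300$ ($x = \left(-214\right) \left(-950\right) = 203300$)
$\sqrt{x - \left(Z - u\right)} = \sqrt{203300 + \left(\frac{707947}{88880} - 0\right)} = \sqrt{203300 + \left(\frac{707947}{88880} + 0\right)} = \sqrt{203300 + \frac{707947}{88880}} = \sqrt{\frac{18070011947}{88880}} = \frac{\sqrt{100378916365585}}{22220}$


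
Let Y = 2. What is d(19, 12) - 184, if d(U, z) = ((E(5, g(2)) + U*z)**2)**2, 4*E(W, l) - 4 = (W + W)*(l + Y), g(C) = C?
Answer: 3262808457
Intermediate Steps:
E(W, l) = 1 + W*(2 + l)/2 (E(W, l) = 1 + ((W + W)*(l + 2))/4 = 1 + ((2*W)*(2 + l))/4 = 1 + (2*W*(2 + l))/4 = 1 + W*(2 + l)/2)
d(U, z) = (11 + U*z)**4 (d(U, z) = (((1 + 5 + (1/2)*5*2) + U*z)**2)**2 = (((1 + 5 + 5) + U*z)**2)**2 = ((11 + U*z)**2)**2 = (11 + U*z)**4)
d(19, 12) - 184 = (11 + 19*12)**4 - 184 = (11 + 228)**4 - 184 = 239**4 - 184 = 3262808641 - 184 = 3262808457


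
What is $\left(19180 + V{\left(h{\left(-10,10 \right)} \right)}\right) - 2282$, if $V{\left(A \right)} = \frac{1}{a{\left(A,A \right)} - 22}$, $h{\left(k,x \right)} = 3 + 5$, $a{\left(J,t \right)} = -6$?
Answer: $\frac{473143}{28} \approx 16898.0$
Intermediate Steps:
$h{\left(k,x \right)} = 8$
$V{\left(A \right)} = - \frac{1}{28}$ ($V{\left(A \right)} = \frac{1}{-6 - 22} = \frac{1}{-28} = - \frac{1}{28}$)
$\left(19180 + V{\left(h{\left(-10,10 \right)} \right)}\right) - 2282 = \left(19180 - \frac{1}{28}\right) - 2282 = \frac{537039}{28} - 2282 = \frac{473143}{28}$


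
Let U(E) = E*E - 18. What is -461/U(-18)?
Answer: -461/306 ≈ -1.5065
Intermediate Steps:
U(E) = -18 + E² (U(E) = E² - 18 = -18 + E²)
-461/U(-18) = -461/(-18 + (-18)²) = -461/(-18 + 324) = -461/306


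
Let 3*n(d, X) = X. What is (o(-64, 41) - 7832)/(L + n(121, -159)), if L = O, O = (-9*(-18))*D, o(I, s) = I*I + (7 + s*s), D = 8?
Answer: -2048/1243 ≈ -1.6476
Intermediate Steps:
o(I, s) = 7 + I² + s² (o(I, s) = I² + (7 + s²) = 7 + I² + s²)
n(d, X) = X/3
O = 1296 (O = -9*(-18)*8 = 162*8 = 1296)
L = 1296
(o(-64, 41) - 7832)/(L + n(121, -159)) = ((7 + (-64)² + 41²) - 7832)/(1296 + (⅓)*(-159)) = ((7 + 4096 + 1681) - 7832)/(1296 - 53) = (5784 - 7832)/1243 = -2048*1/1243 = -2048/1243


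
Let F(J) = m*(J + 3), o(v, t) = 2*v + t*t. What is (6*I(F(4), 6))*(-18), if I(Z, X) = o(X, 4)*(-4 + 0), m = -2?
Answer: 12096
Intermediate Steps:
o(v, t) = t² + 2*v (o(v, t) = 2*v + t² = t² + 2*v)
F(J) = -6 - 2*J (F(J) = -2*(J + 3) = -2*(3 + J) = -6 - 2*J)
I(Z, X) = -64 - 8*X (I(Z, X) = (4² + 2*X)*(-4 + 0) = (16 + 2*X)*(-4) = -64 - 8*X)
(6*I(F(4), 6))*(-18) = (6*(-64 - 8*6))*(-18) = (6*(-64 - 48))*(-18) = (6*(-112))*(-18) = -672*(-18) = 12096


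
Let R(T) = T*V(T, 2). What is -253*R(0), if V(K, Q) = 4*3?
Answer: 0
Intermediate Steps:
V(K, Q) = 12
R(T) = 12*T (R(T) = T*12 = 12*T)
-253*R(0) = -3036*0 = -253*0 = 0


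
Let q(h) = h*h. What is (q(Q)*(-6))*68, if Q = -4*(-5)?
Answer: -163200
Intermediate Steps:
Q = 20
q(h) = h²
(q(Q)*(-6))*68 = (20²*(-6))*68 = (400*(-6))*68 = -2400*68 = -163200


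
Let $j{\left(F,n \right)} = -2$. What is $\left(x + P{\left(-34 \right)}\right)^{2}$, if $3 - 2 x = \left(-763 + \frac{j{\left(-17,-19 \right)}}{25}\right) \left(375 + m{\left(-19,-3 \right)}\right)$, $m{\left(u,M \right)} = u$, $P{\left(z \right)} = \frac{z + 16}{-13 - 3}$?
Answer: $\frac{738000955465929}{40000} \approx 1.845 \cdot 10^{10}$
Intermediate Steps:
$P{\left(z \right)} = -1 - \frac{z}{16}$ ($P{\left(z \right)} = \frac{16 + z}{-16} = \left(16 + z\right) \left(- \frac{1}{16}\right) = -1 - \frac{z}{16}$)
$x = \frac{6791487}{50}$ ($x = \frac{3}{2} - \frac{\left(-763 - \frac{2}{25}\right) \left(375 - 19\right)}{2} = \frac{3}{2} - \frac{\left(-763 - \frac{2}{25}\right) 356}{2} = \frac{3}{2} - \frac{\left(- \frac{19077}{25}\right) 356}{2} = \frac{3}{2} - - \frac{3395706}{25} = \frac{3}{2} + \frac{3395706}{25} = \frac{6791487}{50} \approx 1.3583 \cdot 10^{5}$)
$\left(x + P{\left(-34 \right)}\right)^{2} = \left(\frac{6791487}{50} - - \frac{9}{8}\right)^{2} = \left(\frac{6791487}{50} + \left(-1 + \frac{17}{8}\right)\right)^{2} = \left(\frac{6791487}{50} + \frac{9}{8}\right)^{2} = \left(\frac{27166173}{200}\right)^{2} = \frac{738000955465929}{40000}$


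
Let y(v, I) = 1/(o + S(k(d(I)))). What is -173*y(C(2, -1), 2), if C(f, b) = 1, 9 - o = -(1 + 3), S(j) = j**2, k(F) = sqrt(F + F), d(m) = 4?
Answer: -173/21 ≈ -8.2381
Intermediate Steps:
k(F) = sqrt(2)*sqrt(F) (k(F) = sqrt(2*F) = sqrt(2)*sqrt(F))
o = 13 (o = 9 - (-1)*(1 + 3) = 9 - (-1)*4 = 9 - 1*(-4) = 9 + 4 = 13)
y(v, I) = 1/21 (y(v, I) = 1/(13 + (sqrt(2)*sqrt(4))**2) = 1/(13 + (sqrt(2)*2)**2) = 1/(13 + (2*sqrt(2))**2) = 1/(13 + 8) = 1/21)
-173*y(C(2, -1), 2) = -173*1/21 = -173/21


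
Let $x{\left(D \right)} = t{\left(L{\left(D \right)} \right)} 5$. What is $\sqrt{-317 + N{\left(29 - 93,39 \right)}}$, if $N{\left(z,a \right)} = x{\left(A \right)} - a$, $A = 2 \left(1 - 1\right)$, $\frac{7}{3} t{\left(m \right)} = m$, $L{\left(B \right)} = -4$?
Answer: $\frac{2 i \sqrt{4466}}{7} \approx 19.094 i$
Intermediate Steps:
$t{\left(m \right)} = \frac{3 m}{7}$
$A = 0$ ($A = 2 \cdot 0 = 0$)
$x{\left(D \right)} = - \frac{60}{7}$ ($x{\left(D \right)} = \frac{3}{7} \left(-4\right) 5 = \left(- \frac{12}{7}\right) 5 = - \frac{60}{7}$)
$N{\left(z,a \right)} = - \frac{60}{7} - a$
$\sqrt{-317 + N{\left(29 - 93,39 \right)}} = \sqrt{-317 - \frac{333}{7}} = \sqrt{- \frac{2552}{7}} = \frac{2 i \sqrt{4466}}{7}$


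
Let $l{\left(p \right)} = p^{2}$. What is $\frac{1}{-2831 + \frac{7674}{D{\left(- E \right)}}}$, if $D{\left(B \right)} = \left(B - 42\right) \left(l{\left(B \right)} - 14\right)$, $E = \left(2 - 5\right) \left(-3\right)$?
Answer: $- \frac{1139}{3227067} \approx -0.00035295$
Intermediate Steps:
$E = 9$ ($E = \left(-3\right) \left(-3\right) = 9$)
$D{\left(B \right)} = \left(-42 + B\right) \left(-14 + B^{2}\right)$ ($D{\left(B \right)} = \left(B - 42\right) \left(B^{2} - 14\right) = \left(-42 + B\right) \left(-14 + B^{2}\right)$)
$\frac{1}{-2831 + \frac{7674}{D{\left(- E \right)}}} = \frac{1}{-2831 + \frac{7674}{588 + \left(\left(-1\right) 9\right)^{3} - 42 \left(\left(-1\right) 9\right)^{2} - 14 \left(\left(-1\right) 9\right)}} = \frac{1}{-2831 + \frac{7674}{588 + \left(-9\right)^{3} - 42 \left(-9\right)^{2} - -126}} = \frac{1}{-2831 + \frac{7674}{588 - 729 - 3402 + 126}} = \frac{1}{-2831 + \frac{7674}{-3417}} = \frac{1}{-2831 + 7674 \left(- \frac{1}{3417}\right)} = \frac{1}{-2831 - \frac{2558}{1139}} = \frac{1}{- \frac{3227067}{1139}} = - \frac{1139}{3227067}$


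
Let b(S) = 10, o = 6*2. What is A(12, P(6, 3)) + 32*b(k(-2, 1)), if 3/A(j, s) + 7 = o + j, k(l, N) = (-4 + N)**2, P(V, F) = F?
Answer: 5443/17 ≈ 320.18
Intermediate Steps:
o = 12
A(j, s) = 3/(5 + j) (A(j, s) = 3/(-7 + (12 + j)) = 3/(5 + j))
A(12, P(6, 3)) + 32*b(k(-2, 1)) = 3/(5 + 12) + 32*10 = 3/17 + 320 = 5443/17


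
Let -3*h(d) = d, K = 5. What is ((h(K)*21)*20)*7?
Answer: -4900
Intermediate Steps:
h(d) = -d/3
((h(K)*21)*20)*7 = ((-⅓*5*21)*20)*7 = (-5/3*21*20)*7 = -35*20*7 = -700*7 = -4900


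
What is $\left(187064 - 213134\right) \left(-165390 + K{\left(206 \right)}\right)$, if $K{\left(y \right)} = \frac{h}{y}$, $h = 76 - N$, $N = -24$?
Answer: $\frac{444105578400}{103} \approx 4.3117 \cdot 10^{9}$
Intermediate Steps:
$h = 100$ ($h = 76 - -24 = 76 + 24 = 100$)
$K{\left(y \right)} = \frac{100}{y}$
$\left(187064 - 213134\right) \left(-165390 + K{\left(206 \right)}\right) = \left(187064 - 213134\right) \left(-165390 + \frac{100}{206}\right) = - 26070 \left(-165390 + 100 \cdot \frac{1}{206}\right) = - 26070 \left(-165390 + \frac{50}{103}\right) = \left(-26070\right) \left(- \frac{17035120}{103}\right) = \frac{444105578400}{103}$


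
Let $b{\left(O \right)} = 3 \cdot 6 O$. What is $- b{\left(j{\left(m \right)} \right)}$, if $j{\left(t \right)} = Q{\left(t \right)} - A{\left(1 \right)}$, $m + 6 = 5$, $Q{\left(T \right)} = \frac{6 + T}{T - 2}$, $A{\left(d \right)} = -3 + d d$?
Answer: $-6$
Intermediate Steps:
$A{\left(d \right)} = -3 + d^{2}$
$Q{\left(T \right)} = \frac{6 + T}{-2 + T}$
$m = -1$ ($m = -6 + 5 = -1$)
$j{\left(t \right)} = 2 + \frac{6 + t}{-2 + t}$ ($j{\left(t \right)} = \frac{6 + t}{-2 + t} - \left(-3 + 1^{2}\right) = \frac{6 + t}{-2 + t} - \left(-3 + 1\right) = \frac{6 + t}{-2 + t} - -2 = \frac{6 + t}{-2 + t} + 2 = 2 + \frac{6 + t}{-2 + t}$)
$b{\left(O \right)} = 18 O$
$- b{\left(j{\left(m \right)} \right)} = - 18 \frac{2 + 3 \left(-1\right)}{-2 - 1} = - 18 \frac{2 - 3}{-3} = - 18 \left(\left(- \frac{1}{3}\right) \left(-1\right)\right) = - \frac{18}{3} = \left(-1\right) 6 = -6$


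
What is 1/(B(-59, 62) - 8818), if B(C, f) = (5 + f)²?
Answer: -1/4329 ≈ -0.00023100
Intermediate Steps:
1/(B(-59, 62) - 8818) = 1/((5 + 62)² - 8818) = 1/(67² - 8818) = 1/(4489 - 8818) = 1/(-4329) = -1/4329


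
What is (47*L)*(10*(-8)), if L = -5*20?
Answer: 376000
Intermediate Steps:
L = -100
(47*L)*(10*(-8)) = (47*(-100))*(10*(-8)) = -4700*(-80) = 376000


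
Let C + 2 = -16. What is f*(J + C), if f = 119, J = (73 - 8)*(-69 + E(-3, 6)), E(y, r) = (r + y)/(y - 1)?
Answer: -2166633/4 ≈ -5.4166e+5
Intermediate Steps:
E(y, r) = (r + y)/(-1 + y)
C = -18 (C = -2 - 16 = -18)
J = -18135/4 (J = (73 - 8)*(-69 + (6 - 3)/(-1 - 3)) = 65*(-69 + 3/(-4)) = 65*(-69 - ¼*3) = 65*(-69 - ¾) = 65*(-279/4) = -18135/4 ≈ -4533.8)
f*(J + C) = 119*(-18135/4 - 18) = 119*(-18207/4) = -2166633/4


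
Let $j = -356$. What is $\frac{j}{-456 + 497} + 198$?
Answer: $\frac{7762}{41} \approx 189.32$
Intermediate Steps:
$\frac{j}{-456 + 497} + 198 = - \frac{356}{-456 + 497} + 198 = - \frac{356}{41} + 198 = \frac{7762}{41}$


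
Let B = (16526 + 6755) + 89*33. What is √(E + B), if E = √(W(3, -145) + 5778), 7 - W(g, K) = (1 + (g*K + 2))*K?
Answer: √(26218 + I*√56855) ≈ 161.92 + 0.7363*I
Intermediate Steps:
W(g, K) = 7 - K*(3 + K*g) (W(g, K) = 7 - (1 + (g*K + 2))*K = 7 - (1 + (K*g + 2))*K = 7 - (1 + (2 + K*g))*K = 7 - (3 + K*g)*K = 7 - K*(3 + K*g))
E = I*√56855 (E = √((7 - 3*(-145) - 1*3*(-145)²) + 5778) = √((7 + 435 - 1*3*21025) + 5778) = √((7 + 435 - 63075) + 5778) = √(-62633 + 5778) = √(-56855) = I*√56855 ≈ 238.44*I)
B = 26218 (B = 23281 + 2937 = 26218)
√(E + B) = √(I*√56855 + 26218) = √(26218 + I*√56855)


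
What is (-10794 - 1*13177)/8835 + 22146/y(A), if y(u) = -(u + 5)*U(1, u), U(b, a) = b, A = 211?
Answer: -11157647/106020 ≈ -105.24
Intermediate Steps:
y(u) = -5 - u (y(u) = -(u + 5) = -(5 + u) = -5 - u)
(-10794 - 1*13177)/8835 + 22146/y(A) = (-10794 - 1*13177)/8835 + 22146/(-5 - 1*211) = (-10794 - 13177)*(1/8835) + 22146/(-5 - 211) = -23971*1/8835 + 22146/(-216) = -23971/8835 + 22146*(-1/216) = -23971/8835 - 3691/36 = -11157647/106020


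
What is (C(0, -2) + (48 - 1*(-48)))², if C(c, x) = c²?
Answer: 9216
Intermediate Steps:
(C(0, -2) + (48 - 1*(-48)))² = (0² + (48 - 1*(-48)))² = (0 + (48 + 48))² = (0 + 96)² = 96² = 9216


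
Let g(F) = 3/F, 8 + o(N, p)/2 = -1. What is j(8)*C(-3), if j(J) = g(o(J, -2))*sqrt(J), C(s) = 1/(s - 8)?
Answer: sqrt(2)/33 ≈ 0.042855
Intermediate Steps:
o(N, p) = -18 (o(N, p) = -16 + 2*(-1) = -16 - 2 = -18)
C(s) = 1/(-8 + s)
j(J) = -sqrt(J)/6 (j(J) = (3/(-18))*sqrt(J) = (3*(-1/18))*sqrt(J) = -sqrt(J)/6)
j(8)*C(-3) = (-sqrt(2)/3)/(-8 - 3) = -sqrt(2)/3/(-11) = -sqrt(2)/3*(-1/11) = sqrt(2)/33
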